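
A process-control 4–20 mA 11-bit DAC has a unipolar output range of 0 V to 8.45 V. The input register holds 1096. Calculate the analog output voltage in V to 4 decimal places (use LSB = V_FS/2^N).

4.5221 V

LSB = 8.45 V / 2^11 = 4.126 mV.
V_out = 0 + 1096 × 0.00412598 V = 4.52207 V.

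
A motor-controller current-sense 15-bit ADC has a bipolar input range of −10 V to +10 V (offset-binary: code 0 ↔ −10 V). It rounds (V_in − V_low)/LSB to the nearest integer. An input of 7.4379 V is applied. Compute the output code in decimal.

LSB = 20 V / 32768 = 0.610 mV.
(7.4379 − (−10)) / 0.000610352 = 28570.255 LSBs.
So the output code is 28570.

code 28570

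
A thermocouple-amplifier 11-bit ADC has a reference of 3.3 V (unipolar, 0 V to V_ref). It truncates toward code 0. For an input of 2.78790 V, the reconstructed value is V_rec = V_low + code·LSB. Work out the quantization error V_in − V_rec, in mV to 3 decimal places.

0.302 mV

Step size: 3.3 V ÷ 2^11 = 1.611 mV.
Scaled input = 1730.1876 LSBs, so code = 1730.
Code 1730 maps back to 0 + 1730×0.00161133 V = 2.7875977 V.
Error = 2.78790 − 2.7875977 = 0.000302344 V = 0.302 mV.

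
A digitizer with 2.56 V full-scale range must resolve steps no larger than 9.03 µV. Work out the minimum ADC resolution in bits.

19 bits

Number of steps required ≥ 2.56 V / 9.03 µV = 283499.45.
Need 2^N ≥ 283499.45; 2^18 = 262144, 2^19 = 524288.
Minimum N = 19.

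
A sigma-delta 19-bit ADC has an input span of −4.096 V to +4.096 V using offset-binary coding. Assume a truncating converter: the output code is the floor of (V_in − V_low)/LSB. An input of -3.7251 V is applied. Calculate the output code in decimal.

LSB = 8.192 V / 524288 = 15.62 µV.
(V_in − V_low)/LSB = (-3.7251 − (−4.096)) / 1.5625e-05 = 23737.600.
Floor → code 23737.

code 23737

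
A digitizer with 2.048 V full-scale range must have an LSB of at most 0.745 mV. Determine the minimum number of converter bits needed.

Number of steps required ≥ 2.048 V / 0.745 mV = 2748.99.
Need 2^N ≥ 2748.99; 2^11 = 2048, 2^12 = 4096.
Minimum N = 12.

12 bits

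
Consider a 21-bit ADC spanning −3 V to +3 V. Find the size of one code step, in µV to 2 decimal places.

2.86 µV

Full-scale span = 6 V.
LSB = 6 / 2^21 = 6 / 2097152 = 2.86102e-06 V = 2.86 µV.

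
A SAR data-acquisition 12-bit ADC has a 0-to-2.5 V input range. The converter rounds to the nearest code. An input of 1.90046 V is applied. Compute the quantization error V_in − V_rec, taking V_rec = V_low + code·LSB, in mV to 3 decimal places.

LSB = 2.5/2^12 = 0.610 mV.
Scaled input = 3113.7137 LSBs, so code = 3114.
V_rec = 0 + 3114·0.000610352 = 1.9006348 V.
Difference: -0.000174766 V → -0.175 mV.

-0.175 mV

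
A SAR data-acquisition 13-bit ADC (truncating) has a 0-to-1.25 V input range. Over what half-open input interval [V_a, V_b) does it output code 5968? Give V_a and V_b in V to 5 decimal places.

LSB = 1.25/2^13 = 152.59 µV.
V_a = V_low + 5968·LSB = 0.910645 V; V_b = V_low + 5969·LSB = 0.910797 V.

[0.91064 V, 0.91080 V)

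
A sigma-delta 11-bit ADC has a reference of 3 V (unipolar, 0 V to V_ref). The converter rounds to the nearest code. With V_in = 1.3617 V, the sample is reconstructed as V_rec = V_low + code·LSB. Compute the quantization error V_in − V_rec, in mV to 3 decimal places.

LSB = 3/2^11 = 1.465 mV.
Scaled input = 929.5872 LSBs, so code = 930.
Reconstructed: 1.3623047 V.
Error = 1.3617 − 1.3623047 = -0.000604687 V = -0.605 mV.

-0.605 mV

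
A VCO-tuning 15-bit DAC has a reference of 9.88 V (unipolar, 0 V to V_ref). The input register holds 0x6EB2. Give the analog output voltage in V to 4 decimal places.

8.5443 V

LSB = 9.88 V / 2^15 = 301.51 µV.
Code 0x6EB2 = 28338 decimal.
V_out = 0 + 28338 × 0.000301514 V = 8.54429 V.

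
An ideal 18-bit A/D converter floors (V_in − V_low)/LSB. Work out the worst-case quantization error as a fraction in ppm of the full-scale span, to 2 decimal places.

Truncating → worst-case error = 1 LSB = V_FS/2^18, so 1e+06/262144 = 3.8147 ppm of full scale.

3.81 ppm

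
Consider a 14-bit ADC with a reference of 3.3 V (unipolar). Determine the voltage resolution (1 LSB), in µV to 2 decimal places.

201.42 µV

Full-scale span = 3.3 V.
LSB = 3.3 / 2^14 = 3.3 / 16384 = 0.000201416 V = 201.42 µV.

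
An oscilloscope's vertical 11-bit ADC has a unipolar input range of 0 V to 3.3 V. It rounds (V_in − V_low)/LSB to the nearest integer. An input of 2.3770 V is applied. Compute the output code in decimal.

Full-scale span = 3.3 V; LSB = 3.3/2^11 = 1.611 mV.
(V_in − V_low)/LSB = (2.3770 − 0) / 0.00161133 = 1475.181.
Round → code 1475.

code 1475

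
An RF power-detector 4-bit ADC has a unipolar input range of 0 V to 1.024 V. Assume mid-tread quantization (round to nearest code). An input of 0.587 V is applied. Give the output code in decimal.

code 9

LSB = 1.024 V / 16 = 64.000 mV.
Input sits at 9.172 steps above V_low.
round(9.172) = 9.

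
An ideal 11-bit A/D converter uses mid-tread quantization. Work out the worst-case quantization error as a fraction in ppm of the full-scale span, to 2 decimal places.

Rounding → worst-case error = ½ LSB = V_FS/2^12, so 1e+06/4096 = 244.141 ppm of full scale.

244.14 ppm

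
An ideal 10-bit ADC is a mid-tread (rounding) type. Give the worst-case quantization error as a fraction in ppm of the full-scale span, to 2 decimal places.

488.28 ppm

Rounding → worst-case error = ½ LSB = V_FS/2^11, so 1e+06/2048 = 488.281 ppm of full scale.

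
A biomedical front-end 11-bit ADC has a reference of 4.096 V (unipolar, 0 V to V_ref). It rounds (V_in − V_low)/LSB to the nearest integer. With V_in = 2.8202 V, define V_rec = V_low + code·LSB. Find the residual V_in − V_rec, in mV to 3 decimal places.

0.200 mV

One LSB is 4.096 V / 2048 = 2.000 mV.
(V_in − V_low)/LSB = (2.8202 − 0)/0.002 = 1410.1000 → code 1410 (round).
Reconstructed: 2.82 V.
Difference: 0.0002 V → 0.200 mV.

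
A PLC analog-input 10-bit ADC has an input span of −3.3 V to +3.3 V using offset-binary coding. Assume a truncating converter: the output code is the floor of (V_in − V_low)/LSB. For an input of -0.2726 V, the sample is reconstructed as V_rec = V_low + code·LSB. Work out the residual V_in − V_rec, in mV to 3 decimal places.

4.548 mV

One LSB is 6.6 V / 1024 = 6.445 mV.
(-0.2726 − (−3.3))/0.00644531 = 469.7057; ⌊·⌋ gives code 469.
Code 469 maps back to (−3.3) + 469×0.00644531 V = -0.27714844 V.
Error = -0.2726 − (−0.27714844) = 0.00454844 V = 4.548 mV.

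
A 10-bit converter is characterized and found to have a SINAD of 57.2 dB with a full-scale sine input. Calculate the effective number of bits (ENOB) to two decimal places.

9.21 bits

ENOB = (SINAD − 1.76) / 6.02 = (57.2 − 1.76)/6.02 = 9.209.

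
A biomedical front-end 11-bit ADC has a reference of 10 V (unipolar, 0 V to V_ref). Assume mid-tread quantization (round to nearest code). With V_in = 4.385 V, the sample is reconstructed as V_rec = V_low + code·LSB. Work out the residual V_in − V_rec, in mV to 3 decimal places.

0.234 mV

Step size: 10 V ÷ 2^11 = 4.883 mV.
(4.385 − 0)/0.00488281 = 898.0480; round gives code 898.
Reconstructed: 4.3847656 V.
Difference: 0.000234375 V → 0.234 mV.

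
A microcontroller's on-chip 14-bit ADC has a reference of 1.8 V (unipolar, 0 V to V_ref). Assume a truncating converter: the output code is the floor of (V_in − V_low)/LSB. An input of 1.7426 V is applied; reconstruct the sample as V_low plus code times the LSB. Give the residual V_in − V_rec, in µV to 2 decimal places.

One LSB is 1.8 V / 16384 = 109.86 µV.
Scaled input = 15861.5324 LSBs, so code = 15861.
Reconstructed: 1.7425415 V.
Error = 1.7426 − 1.7425415 = 5.84961e-05 V = 58.50 µV.

58.50 µV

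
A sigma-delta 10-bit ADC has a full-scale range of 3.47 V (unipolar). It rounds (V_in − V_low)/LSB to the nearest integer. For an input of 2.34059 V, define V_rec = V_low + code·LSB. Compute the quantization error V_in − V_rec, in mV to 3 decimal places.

-0.982 mV

LSB = 3.47/2^10 = 3.389 mV.
(V_in − V_low)/LSB = (2.34059 − 0)/0.00338867 = 690.7101 → code 691 (round).
Reconstructed: 2.3415723 V.
Error = 2.34059 − 2.3415723 = -0.000982266 V = -0.982 mV.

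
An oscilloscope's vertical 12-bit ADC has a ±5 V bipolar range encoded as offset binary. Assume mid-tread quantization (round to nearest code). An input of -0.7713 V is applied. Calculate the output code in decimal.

code 1732

LSB = 10 V / 4096 = 2.441 mV.
(-0.7713 − (−5)) / 0.00244141 = 1732.076 LSBs.
So the output code is 1732.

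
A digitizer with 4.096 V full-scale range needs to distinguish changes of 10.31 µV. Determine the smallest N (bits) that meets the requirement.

Number of steps required ≥ 4.096 V / 10.31 µV = 397284.19.
Need 2^N ≥ 397284.19; 2^18 = 262144, 2^19 = 524288.
Minimum N = 19.

19 bits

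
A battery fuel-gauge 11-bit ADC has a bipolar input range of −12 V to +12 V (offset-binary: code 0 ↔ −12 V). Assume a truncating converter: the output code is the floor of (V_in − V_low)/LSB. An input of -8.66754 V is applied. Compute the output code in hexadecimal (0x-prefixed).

LSB = 24 V / 2048 = 11.719 mV.
Input sits at 284.370 steps above V_low.
⌊·⌋(284.370) = 284.
In hexadecimal (0x-prefixed): 0x11C.

code 0x11C (decimal 284)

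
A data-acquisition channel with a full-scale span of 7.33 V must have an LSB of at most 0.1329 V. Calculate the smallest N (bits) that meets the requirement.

Number of steps required ≥ 7.33 V / 0.1329 V = 55.15.
Need 2^N ≥ 55.15; 2^5 = 32, 2^6 = 64.
Minimum N = 6.

6 bits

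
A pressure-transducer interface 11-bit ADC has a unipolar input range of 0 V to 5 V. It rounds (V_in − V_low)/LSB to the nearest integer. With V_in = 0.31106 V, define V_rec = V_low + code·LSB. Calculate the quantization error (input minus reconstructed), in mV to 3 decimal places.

Step size: 5 V ÷ 2^11 = 2.441 mV.
(V_in − V_low)/LSB = (0.31106 − 0)/0.00244141 = 127.4102 → code 127 (round).
Code 127 maps back to 0 + 127×0.00244141 V = 0.31005859 V.
V_in − V_rec = 0.00100141 V = 1.001 mV.

1.001 mV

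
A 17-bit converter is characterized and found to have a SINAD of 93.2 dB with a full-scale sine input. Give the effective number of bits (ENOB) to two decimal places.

ENOB = (SINAD − 1.76) / 6.02 = (93.2 − 1.76)/6.02 = 15.189.

15.19 bits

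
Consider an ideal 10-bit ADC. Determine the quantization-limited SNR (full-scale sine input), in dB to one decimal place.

SNR ≈ 6.02·N + 1.76 dB = 6.02·10 + 1.76 = 61.96 dB.

62.0 dB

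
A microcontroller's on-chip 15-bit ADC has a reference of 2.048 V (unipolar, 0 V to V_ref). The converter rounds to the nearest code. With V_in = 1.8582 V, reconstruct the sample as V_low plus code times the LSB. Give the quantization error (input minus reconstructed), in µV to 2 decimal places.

12.50 µV

Step size: 2.048 V ÷ 2^15 = 62.50 µV.
(1.8582 − 0)/6.25e-05 = 29731.2000; round gives code 29731.
Code 29731 maps back to 0 + 29731×6.25e-05 V = 1.8581875 V.
Error = 1.8582 − 1.8581875 = 1.25e-05 V = 12.50 µV.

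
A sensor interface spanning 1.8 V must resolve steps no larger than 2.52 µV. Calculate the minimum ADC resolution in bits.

Number of steps required ≥ 1.8 V / 2.52 µV = 714285.71.
Need 2^N ≥ 714285.71; 2^19 = 524288, 2^20 = 1048576.
Minimum N = 20.

20 bits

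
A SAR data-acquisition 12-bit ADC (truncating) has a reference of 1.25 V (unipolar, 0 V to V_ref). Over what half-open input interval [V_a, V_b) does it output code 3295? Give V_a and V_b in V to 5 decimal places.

[1.00555 V, 1.00586 V)

LSB = 1.25/2^12 = 305.18 µV.
V_a = V_low + 3295·LSB = 1.00555 V; V_b = V_low + 3296·LSB = 1.00586 V.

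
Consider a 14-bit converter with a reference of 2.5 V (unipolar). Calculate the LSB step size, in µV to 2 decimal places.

Full-scale span = 2.5 V.
LSB = 2.5 / 2^14 = 2.5 / 16384 = 0.000152588 V = 152.59 µV.

152.59 µV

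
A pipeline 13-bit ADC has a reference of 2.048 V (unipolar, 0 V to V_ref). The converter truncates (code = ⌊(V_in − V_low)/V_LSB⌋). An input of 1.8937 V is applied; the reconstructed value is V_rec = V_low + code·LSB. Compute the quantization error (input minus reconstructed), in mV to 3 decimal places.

0.200 mV

One LSB is 2.048 V / 8192 = 250.00 µV.
(1.8937 − 0)/0.00025 = 7574.8000; ⌊·⌋ gives code 7574.
Reconstructed: 1.8935 V.
Difference: 0.0002 V → 0.200 mV.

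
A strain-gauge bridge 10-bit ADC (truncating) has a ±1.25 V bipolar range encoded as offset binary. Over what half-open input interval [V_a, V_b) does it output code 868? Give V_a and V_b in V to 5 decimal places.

[0.86914 V, 0.87158 V)

LSB = 2.5/2^10 = 2.441 mV.
V_a = V_low + 868·LSB = 0.869141 V; V_b = V_low + 869·LSB = 0.871582 V.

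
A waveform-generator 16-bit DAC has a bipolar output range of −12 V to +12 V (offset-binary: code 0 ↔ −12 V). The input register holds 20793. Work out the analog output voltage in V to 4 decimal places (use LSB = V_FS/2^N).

-4.3854 V

LSB = 24 V / 2^16 = 366.21 µV.
V_out = (−12) + 20793 × 0.000366211 V = -4.38538 V.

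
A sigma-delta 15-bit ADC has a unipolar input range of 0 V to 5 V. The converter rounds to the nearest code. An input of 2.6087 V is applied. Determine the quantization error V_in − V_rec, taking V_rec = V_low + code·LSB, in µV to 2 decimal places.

Step size: 5 V ÷ 2^15 = 152.59 µV.
(V_in − V_low)/LSB = (2.6087 − 0)/0.000152588 = 17096.3763 → code 17096 (round).
Code 17096 maps back to 0 + 17096×0.000152588 V = 2.6086426 V.
Error = 2.6087 − 2.6086426 = 5.74219e-05 V = 57.42 µV.

57.42 µV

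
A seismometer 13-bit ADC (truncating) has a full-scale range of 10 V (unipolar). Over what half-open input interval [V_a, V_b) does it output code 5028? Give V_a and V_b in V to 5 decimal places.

LSB = 10/2^13 = 1.221 mV.
V_a = V_low + 5028·LSB = 6.1377 V; V_b = V_low + 5029·LSB = 6.13892 V.

[6.13770 V, 6.13892 V)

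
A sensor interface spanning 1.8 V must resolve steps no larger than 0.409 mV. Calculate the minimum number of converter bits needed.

13 bits

Number of steps required ≥ 1.8 V / 0.409 mV = 4400.98.
Need 2^N ≥ 4400.98; 2^12 = 4096, 2^13 = 8192.
Minimum N = 13.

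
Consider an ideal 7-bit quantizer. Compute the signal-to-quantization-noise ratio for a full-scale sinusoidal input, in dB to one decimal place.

43.9 dB

SNR ≈ 6.02·N + 1.76 dB = 6.02·7 + 1.76 = 43.90 dB.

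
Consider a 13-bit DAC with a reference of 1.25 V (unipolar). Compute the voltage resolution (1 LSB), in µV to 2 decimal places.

Full-scale span = 1.25 V.
LSB = 1.25 / 2^13 = 1.25 / 8192 = 0.000152588 V = 152.59 µV.

152.59 µV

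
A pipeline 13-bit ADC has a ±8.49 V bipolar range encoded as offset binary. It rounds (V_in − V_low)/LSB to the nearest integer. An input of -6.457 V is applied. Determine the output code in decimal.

code 981

Full-scale span = 16.98 V; LSB = 16.98/2^13 = 2.073 mV.
(V_in − V_low)/LSB = (-6.457 − (−8.49)) / 0.00207275 = 980.821.
So the output code is 981.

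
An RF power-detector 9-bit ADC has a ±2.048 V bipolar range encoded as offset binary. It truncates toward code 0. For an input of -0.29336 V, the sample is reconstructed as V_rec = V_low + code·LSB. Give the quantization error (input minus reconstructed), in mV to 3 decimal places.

2.640 mV

Step size: 4.096 V ÷ 2^9 = 8.000 mV.
(-0.29336 − (−2.048))/0.008 = 219.3300; ⌊·⌋ gives code 219.
V_rec = (−2.048) + 219·0.008 = -0.296 V.
Error = -0.29336 − (−0.296) = 0.00264 V = 2.640 mV.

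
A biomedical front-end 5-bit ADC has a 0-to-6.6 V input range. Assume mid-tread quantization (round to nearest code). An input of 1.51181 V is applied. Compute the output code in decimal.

With 32 levels over 6.6 V, one step is 206.250 mV.
(1.51181 − 0) / 0.20625 = 7.330 LSBs.
round(7.330) = 7.

code 7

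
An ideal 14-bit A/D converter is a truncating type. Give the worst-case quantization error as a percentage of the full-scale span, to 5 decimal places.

0.00610 %

Truncating → worst-case error = 1 LSB = V_FS/2^14, so 100/16384 = 0.00610352 % of full scale.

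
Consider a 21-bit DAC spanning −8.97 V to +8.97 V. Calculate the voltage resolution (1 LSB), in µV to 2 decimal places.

8.55 µV

Full-scale span = 17.94 V.
LSB = 17.94 / 2^21 = 17.94 / 2097152 = 8.55446e-06 V = 8.55 µV.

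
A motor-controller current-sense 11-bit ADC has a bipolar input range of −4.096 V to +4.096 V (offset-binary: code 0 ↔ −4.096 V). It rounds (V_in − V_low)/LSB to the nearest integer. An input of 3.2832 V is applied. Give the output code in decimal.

Full-scale span = 8.192 V; LSB = 8.192/2^11 = 4.000 mV.
Input sits at 1844.800 steps above V_low.
So the output code is 1845.

code 1845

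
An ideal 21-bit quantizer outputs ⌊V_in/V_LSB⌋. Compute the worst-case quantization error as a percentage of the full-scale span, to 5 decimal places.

0.00005 %

Truncating → worst-case error = 1 LSB = V_FS/2^21, so 100/2097152 = 4.76837e-05 % of full scale.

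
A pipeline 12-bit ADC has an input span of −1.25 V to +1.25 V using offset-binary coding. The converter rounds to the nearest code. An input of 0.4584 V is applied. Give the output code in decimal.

With 4096 levels over 2.5 V, one step is 0.610 mV.
(0.4584 − (−1.25)) / 0.000610352 = 2799.043 LSBs.
round(2799.043) = 2799.

code 2799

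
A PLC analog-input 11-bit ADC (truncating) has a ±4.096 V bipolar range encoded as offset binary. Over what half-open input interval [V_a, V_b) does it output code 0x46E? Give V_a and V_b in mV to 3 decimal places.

[440.000 mV, 444.000 mV)

LSB = 8.192/2^11 = 4.000 mV.
Code 0x46E = 1134 decimal.
V_a = V_low + 1134·LSB = 0.44 V; V_b = V_low + 1135·LSB = 0.444 V.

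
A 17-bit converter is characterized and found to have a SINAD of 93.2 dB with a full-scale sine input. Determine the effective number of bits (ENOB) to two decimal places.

15.19 bits

ENOB = (SINAD − 1.76) / 6.02 = (93.2 − 1.76)/6.02 = 15.189.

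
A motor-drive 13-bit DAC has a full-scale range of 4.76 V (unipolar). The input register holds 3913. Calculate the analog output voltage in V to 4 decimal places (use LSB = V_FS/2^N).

LSB = 4.76 V / 2^13 = 0.581 mV.
V_out = 0 + 3913 × 0.000581055 V = 2.27367 V.

2.2737 V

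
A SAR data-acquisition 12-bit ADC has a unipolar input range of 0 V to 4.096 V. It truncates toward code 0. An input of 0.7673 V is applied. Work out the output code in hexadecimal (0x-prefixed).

code 0x2FF (decimal 767)

Full-scale span = 4.096 V; LSB = 4.096/2^12 = 1.000 mV.
(0.7673 − 0) / 0.001 = 767.300 LSBs.
So the output code is 767.
In hexadecimal (0x-prefixed): 0x2FF.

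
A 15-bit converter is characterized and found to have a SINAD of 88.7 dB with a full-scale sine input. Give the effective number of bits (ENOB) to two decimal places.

14.44 bits

ENOB = (SINAD − 1.76) / 6.02 = (88.7 − 1.76)/6.02 = 14.442.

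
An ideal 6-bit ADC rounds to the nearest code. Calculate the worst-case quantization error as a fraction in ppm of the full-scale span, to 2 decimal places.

7812.50 ppm

Rounding → worst-case error = ½ LSB = V_FS/2^7, so 1e+06/128 = 7812.5 ppm of full scale.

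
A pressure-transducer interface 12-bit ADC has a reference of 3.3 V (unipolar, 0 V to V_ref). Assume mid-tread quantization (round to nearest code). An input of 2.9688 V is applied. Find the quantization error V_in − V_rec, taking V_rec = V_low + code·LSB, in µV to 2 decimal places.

-72.07 µV

LSB = 3.3/2^12 = 0.806 mV.
(V_in − V_low)/LSB = (2.9688 − 0)/0.000805664 = 3684.9105 → code 3685 (round).
V_rec = 0 + 3685·0.000805664 = 2.9688721 V.
V_in − V_rec = -7.20703e-05 V = -72.07 µV.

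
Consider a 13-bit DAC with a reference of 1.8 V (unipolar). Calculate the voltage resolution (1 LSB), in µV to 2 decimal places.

Full-scale span = 1.8 V.
LSB = 1.8 / 2^13 = 1.8 / 8192 = 0.000219727 V = 219.73 µV.

219.73 µV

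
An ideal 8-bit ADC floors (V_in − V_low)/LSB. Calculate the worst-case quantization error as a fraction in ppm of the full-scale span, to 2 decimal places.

Truncating → worst-case error = 1 LSB = V_FS/2^8, so 1e+06/256 = 3906.25 ppm of full scale.

3906.25 ppm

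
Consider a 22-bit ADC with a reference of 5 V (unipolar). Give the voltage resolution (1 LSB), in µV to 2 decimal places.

Full-scale span = 5 V.
LSB = 5 / 2^22 = 5 / 4194304 = 1.19209e-06 V = 1.19 µV.

1.19 µV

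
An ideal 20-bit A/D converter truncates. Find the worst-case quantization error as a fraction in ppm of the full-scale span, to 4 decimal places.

Truncating → worst-case error = 1 LSB = V_FS/2^20, so 1e+06/1048576 = 0.953674 ppm of full scale.

0.9537 ppm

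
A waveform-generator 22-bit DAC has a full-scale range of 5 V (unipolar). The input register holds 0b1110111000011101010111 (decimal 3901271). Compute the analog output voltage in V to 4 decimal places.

4.6507 V

LSB = 5 V / 2^22 = 1.19 µV.
Code 0b1110111000011101010111 = 3901271 decimal.
V_out = 0 + 3901271 × 1.19209e-06 V = 4.65068 V.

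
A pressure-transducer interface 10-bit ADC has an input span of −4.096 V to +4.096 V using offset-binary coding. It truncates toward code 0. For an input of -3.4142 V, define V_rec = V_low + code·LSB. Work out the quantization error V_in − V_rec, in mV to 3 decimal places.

One LSB is 8.192 V / 1024 = 8.000 mV.
(-3.4142 − (−4.096))/0.008 = 85.2250; ⌊·⌋ gives code 85.
Reconstructed: -3.416 V.
V_in − V_rec = 0.0018 V = 1.800 mV.

1.800 mV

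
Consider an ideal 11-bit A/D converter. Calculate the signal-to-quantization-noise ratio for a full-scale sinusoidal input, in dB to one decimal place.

68.0 dB

SNR ≈ 6.02·N + 1.76 dB = 6.02·11 + 1.76 = 67.98 dB.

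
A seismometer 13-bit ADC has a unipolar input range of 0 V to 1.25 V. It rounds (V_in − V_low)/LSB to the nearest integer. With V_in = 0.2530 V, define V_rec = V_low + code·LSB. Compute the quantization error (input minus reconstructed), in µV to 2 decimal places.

Step size: 1.25 V ÷ 2^13 = 152.59 µV.
(V_in − V_low)/LSB = (0.2530 − 0)/0.000152588 = 1658.0608 → code 1658 (round).
Reconstructed: 0.25299072 V.
Difference: 9.27734e-06 V → 9.28 µV.

9.28 µV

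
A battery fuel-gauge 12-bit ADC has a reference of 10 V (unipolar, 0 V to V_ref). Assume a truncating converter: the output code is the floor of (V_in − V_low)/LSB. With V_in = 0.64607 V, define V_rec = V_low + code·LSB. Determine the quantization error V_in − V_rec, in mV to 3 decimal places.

1.539 mV

LSB = 10/2^12 = 2.441 mV.
Scaled input = 264.6303 LSBs, so code = 264.
Reconstructed: 0.64453125 V.
V_in − V_rec = 0.00153875 V = 1.539 mV.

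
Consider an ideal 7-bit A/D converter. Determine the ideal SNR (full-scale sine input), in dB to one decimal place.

43.9 dB

SNR ≈ 6.02·N + 1.76 dB = 6.02·7 + 1.76 = 43.90 dB.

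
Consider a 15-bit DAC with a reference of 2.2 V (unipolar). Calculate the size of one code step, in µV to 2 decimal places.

Full-scale span = 2.2 V.
LSB = 2.2 / 2^15 = 2.2 / 32768 = 6.71387e-05 V = 67.14 µV.

67.14 µV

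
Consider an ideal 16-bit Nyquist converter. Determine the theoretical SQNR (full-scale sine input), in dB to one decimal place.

SNR ≈ 6.02·N + 1.76 dB = 6.02·16 + 1.76 = 98.08 dB.

98.1 dB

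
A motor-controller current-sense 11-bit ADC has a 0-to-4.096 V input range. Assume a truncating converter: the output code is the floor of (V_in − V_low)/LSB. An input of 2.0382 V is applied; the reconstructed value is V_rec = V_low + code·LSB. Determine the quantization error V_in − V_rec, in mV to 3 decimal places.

One LSB is 4.096 V / 2048 = 2.000 mV.
Scaled input = 1019.1000 LSBs, so code = 1019.
V_rec = 0 + 1019·0.002 = 2.038 V.
Error = 2.0382 − 2.038 = 0.0002 V = 0.200 mV.

0.200 mV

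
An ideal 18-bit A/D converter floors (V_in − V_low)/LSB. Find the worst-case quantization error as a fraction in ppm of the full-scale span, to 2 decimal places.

3.81 ppm

Truncating → worst-case error = 1 LSB = V_FS/2^18, so 1e+06/262144 = 3.8147 ppm of full scale.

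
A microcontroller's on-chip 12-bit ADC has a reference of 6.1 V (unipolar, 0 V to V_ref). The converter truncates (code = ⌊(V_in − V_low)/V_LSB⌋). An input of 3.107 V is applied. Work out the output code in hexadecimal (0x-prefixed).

code 0x826 (decimal 2086)

Full-scale span = 6.1 V; LSB = 6.1/2^12 = 1.489 mV.
(V_in − V_low)/LSB = (3.107 − 0) / 0.00148926 = 2086.274.
⌊·⌋(2086.274) = 2086.
In hexadecimal (0x-prefixed): 0x826.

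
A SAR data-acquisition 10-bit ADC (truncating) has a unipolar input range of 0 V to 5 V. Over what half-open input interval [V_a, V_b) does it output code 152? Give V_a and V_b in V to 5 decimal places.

LSB = 5/2^10 = 4.883 mV.
V_a = V_low + 152·LSB = 0.742188 V; V_b = V_low + 153·LSB = 0.74707 V.

[0.74219 V, 0.74707 V)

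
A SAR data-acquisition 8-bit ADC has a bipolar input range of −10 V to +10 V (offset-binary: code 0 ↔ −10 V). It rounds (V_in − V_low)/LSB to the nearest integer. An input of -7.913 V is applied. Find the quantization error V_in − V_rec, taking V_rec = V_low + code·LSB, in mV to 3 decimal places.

Step size: 20 V ÷ 2^8 = 78.125 mV.
Scaled input = 26.7136 LSBs, so code = 27.
V_rec = (−10) + 27·0.078125 = -7.890625 V.
Error = -7.913 − (−7.890625) = -0.022375 V = -22.375 mV.

-22.375 mV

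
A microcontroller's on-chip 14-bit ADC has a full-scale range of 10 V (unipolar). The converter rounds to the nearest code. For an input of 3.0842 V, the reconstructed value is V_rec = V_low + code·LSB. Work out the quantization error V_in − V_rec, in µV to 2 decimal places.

93.55 µV

LSB = 10/2^14 = 0.610 mV.
(3.0842 − 0)/0.000610352 = 5053.1533; round gives code 5053.
Reconstructed: 3.0841064 V.
Error = 3.0842 − 3.0841064 = 9.35547e-05 V = 93.55 µV.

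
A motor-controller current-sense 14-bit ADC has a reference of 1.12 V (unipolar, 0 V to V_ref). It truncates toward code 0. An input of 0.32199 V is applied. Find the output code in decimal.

Full-scale span = 1.12 V; LSB = 1.12/2^14 = 68.36 µV.
(V_in − V_low)/LSB = (0.32199 − 0) / 6.83594e-05 = 4710.254.
So the output code is 4710.

code 4710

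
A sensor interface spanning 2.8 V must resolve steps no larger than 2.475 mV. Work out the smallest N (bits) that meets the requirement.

Number of steps required ≥ 2.8 V / 2.475 mV = 1131.31.
Need 2^N ≥ 1131.31; 2^10 = 1024, 2^11 = 2048.
Minimum N = 11.

11 bits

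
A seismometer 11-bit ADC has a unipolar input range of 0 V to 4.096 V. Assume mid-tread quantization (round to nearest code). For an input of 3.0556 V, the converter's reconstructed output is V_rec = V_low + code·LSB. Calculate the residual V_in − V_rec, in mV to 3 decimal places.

-0.400 mV

Step size: 4.096 V ÷ 2^11 = 2.000 mV.
(V_in − V_low)/LSB = (3.0556 − 0)/0.002 = 1527.8000 → code 1528 (round).
Reconstructed: 3.056 V.
Difference: -0.0004 V → -0.400 mV.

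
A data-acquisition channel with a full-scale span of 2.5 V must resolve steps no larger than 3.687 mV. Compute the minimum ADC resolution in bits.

Number of steps required ≥ 2.5 V / 3.687 mV = 678.06.
Need 2^N ≥ 678.06; 2^9 = 512, 2^10 = 1024.
Minimum N = 10.

10 bits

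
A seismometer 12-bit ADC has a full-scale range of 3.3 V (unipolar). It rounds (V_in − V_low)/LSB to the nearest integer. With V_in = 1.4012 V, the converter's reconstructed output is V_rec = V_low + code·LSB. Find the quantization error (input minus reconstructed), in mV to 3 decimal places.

0.150 mV

LSB = 3.3/2^12 = 0.806 mV.
(V_in − V_low)/LSB = (1.4012 − 0)/0.000805664 = 1739.1864 → code 1739 (round).
Reconstructed: 1.4010498 V.
Error = 1.4012 − 1.4010498 = 0.000150195 V = 0.150 mV.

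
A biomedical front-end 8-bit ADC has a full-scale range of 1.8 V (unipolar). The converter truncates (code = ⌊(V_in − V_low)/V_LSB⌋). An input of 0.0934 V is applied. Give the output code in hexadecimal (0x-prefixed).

With 256 levels over 1.8 V, one step is 7.031 mV.
(V_in − V_low)/LSB = (0.0934 − 0) / 0.00703125 = 13.284.
So the output code is 13.
In hexadecimal (0x-prefixed): 0xD.

code 0xD (decimal 13)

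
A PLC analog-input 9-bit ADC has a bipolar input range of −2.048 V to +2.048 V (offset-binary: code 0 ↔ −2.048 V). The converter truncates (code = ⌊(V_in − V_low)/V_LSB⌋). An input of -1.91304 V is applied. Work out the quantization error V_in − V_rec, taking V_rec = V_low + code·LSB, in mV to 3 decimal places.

One LSB is 4.096 V / 512 = 8.000 mV.
(V_in − V_low)/LSB = (-1.91304 − (−2.048))/0.008 = 16.8700 → code 16 (floor).
Reconstructed: -1.92 V.
Error = -1.91304 − (−1.92) = 0.00696 V = 6.960 mV.

6.960 mV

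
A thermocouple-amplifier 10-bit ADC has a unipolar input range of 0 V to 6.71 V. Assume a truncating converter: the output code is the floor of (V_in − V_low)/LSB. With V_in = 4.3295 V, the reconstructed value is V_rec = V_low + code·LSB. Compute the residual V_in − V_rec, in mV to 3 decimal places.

4.695 mV

One LSB is 6.71 V / 1024 = 6.553 mV.
Scaled input = 660.7165 LSBs, so code = 660.
Code 660 maps back to 0 + 660×0.00655273 V = 4.3248047 V.
Difference: 0.00469531 V → 4.695 mV.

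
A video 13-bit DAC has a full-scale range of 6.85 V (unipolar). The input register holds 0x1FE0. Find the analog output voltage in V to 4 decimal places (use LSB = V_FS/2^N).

LSB = 6.85 V / 2^13 = 0.836 mV.
Code 0x1FE0 = 8160 decimal.
V_out = 0 + 8160 × 0.000836182 V = 6.82324 V.

6.8232 V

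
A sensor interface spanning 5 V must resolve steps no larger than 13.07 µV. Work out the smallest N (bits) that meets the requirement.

Number of steps required ≥ 5 V / 13.07 µV = 382555.47.
Need 2^N ≥ 382555.47; 2^18 = 262144, 2^19 = 524288.
Minimum N = 19.

19 bits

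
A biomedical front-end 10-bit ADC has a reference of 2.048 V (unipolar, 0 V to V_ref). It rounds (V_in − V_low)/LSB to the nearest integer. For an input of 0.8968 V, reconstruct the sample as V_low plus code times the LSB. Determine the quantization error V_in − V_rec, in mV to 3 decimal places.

One LSB is 2.048 V / 1024 = 2.000 mV.
Scaled input = 448.4000 LSBs, so code = 448.
Reconstructed: 0.896 V.
Difference: 0.0008 V → 0.800 mV.

0.800 mV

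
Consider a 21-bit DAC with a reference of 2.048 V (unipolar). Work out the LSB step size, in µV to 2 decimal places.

0.98 µV

Full-scale span = 2.048 V.
LSB = 2.048 / 2^21 = 2.048 / 2097152 = 9.76563e-07 V = 0.98 µV.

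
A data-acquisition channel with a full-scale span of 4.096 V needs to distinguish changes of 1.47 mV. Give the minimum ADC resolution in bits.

12 bits

Number of steps required ≥ 4.096 V / 1.47 mV = 2786.39.
Need 2^N ≥ 2786.39; 2^11 = 2048, 2^12 = 4096.
Minimum N = 12.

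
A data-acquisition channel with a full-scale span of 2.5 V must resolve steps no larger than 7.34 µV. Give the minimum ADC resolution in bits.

19 bits

Number of steps required ≥ 2.5 V / 7.34 µV = 340599.46.
Need 2^N ≥ 340599.46; 2^18 = 262144, 2^19 = 524288.
Minimum N = 19.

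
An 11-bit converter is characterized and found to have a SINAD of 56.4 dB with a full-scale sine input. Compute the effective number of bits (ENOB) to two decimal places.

9.08 bits

ENOB = (SINAD − 1.76) / 6.02 = (56.4 − 1.76)/6.02 = 9.076.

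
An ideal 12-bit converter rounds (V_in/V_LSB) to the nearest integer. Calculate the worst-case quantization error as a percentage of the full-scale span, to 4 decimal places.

Rounding → worst-case error = ½ LSB = V_FS/2^13, so 100/8192 = 0.012207 % of full scale.

0.0122 %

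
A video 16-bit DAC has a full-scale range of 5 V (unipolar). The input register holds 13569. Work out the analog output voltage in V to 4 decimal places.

1.0352 V

LSB = 5 V / 2^16 = 76.29 µV.
V_out = 0 + 13569 × 7.62939e-05 V = 1.03523 V.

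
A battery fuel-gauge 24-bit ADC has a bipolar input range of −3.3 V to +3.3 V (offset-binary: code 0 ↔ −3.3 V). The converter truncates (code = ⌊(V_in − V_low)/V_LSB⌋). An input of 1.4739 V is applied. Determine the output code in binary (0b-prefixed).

Full-scale span = 6.6 V; LSB = 6.6/2^24 = 0.39 µV.
(1.4739 − (−3.3)) / 3.93391e-07 = 12135265.373 LSBs.
So the output code is 12135265.
In binary (0b-prefixed): 0b101110010010101101100001.

code 0b101110010010101101100001 (decimal 12135265)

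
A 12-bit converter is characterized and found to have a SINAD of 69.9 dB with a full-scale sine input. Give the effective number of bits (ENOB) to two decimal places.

ENOB = (SINAD − 1.76) / 6.02 = (69.9 − 1.76)/6.02 = 11.319.

11.32 bits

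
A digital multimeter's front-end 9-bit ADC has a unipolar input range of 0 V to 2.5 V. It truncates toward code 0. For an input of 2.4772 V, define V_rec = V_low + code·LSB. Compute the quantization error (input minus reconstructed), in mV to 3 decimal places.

One LSB is 2.5 V / 512 = 4.883 mV.
(2.4772 − 0)/0.00488281 = 507.3306; ⌊·⌋ gives code 507.
V_rec = 0 + 507·0.00488281 = 2.4755859 V.
V_in − V_rec = 0.00161406 V = 1.614 mV.

1.614 mV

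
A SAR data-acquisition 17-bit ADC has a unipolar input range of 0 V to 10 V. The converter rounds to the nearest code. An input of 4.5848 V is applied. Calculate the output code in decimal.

code 60094

With 131072 levels over 10 V, one step is 76.29 µV.
Input sits at 60093.891 steps above V_low.
Round → code 60094.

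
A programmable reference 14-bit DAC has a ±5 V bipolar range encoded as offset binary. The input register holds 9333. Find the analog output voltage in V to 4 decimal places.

LSB = 10 V / 2^14 = 0.610 mV.
V_out = (−5) + 9333 × 0.000610352 V = 0.696411 V.

0.6964 V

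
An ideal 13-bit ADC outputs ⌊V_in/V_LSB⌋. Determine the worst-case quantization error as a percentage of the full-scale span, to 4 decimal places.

0.0122 %

Truncating → worst-case error = 1 LSB = V_FS/2^13, so 100/8192 = 0.012207 % of full scale.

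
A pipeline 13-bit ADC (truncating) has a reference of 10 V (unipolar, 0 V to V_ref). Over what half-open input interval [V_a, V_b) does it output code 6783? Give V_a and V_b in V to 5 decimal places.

[8.28003 V, 8.28125 V)

LSB = 10/2^13 = 1.221 mV.
V_a = V_low + 6783·LSB = 8.28003 V; V_b = V_low + 6784·LSB = 8.28125 V.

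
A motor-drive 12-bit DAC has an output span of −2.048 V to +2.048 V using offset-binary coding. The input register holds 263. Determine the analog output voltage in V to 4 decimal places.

-1.7850 V

LSB = 4.096 V / 2^12 = 1.000 mV.
V_out = (−2.048) + 263 × 0.001 V = -1.785 V.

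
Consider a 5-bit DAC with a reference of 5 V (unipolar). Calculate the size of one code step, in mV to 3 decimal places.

156.250 mV

Full-scale span = 5 V.
LSB = 5 / 2^5 = 5 / 32 = 0.15625 V = 156.250 mV.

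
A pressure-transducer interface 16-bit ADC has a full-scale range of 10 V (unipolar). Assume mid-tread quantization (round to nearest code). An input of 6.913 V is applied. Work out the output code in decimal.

code 45305

Full-scale span = 10 V; LSB = 10/2^16 = 152.59 µV.
(6.913 − 0) / 0.000152588 = 45305.037 LSBs.
round(45305.037) = 45305.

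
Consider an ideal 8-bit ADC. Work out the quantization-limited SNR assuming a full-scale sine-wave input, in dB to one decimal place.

49.9 dB

SNR ≈ 6.02·N + 1.76 dB = 6.02·8 + 1.76 = 49.92 dB.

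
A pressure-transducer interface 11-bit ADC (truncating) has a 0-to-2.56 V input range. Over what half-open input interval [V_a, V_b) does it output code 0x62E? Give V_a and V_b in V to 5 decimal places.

LSB = 2.56/2^11 = 1.250 mV.
Code 0x62E = 1582 decimal.
V_a = V_low + 1582·LSB = 1.9775 V; V_b = V_low + 1583·LSB = 1.97875 V.

[1.97750 V, 1.97875 V)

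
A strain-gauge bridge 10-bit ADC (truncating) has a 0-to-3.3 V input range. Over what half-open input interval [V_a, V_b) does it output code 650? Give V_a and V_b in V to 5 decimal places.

LSB = 3.3/2^10 = 3.223 mV.
V_a = V_low + 650·LSB = 2.09473 V; V_b = V_low + 651·LSB = 2.09795 V.

[2.09473 V, 2.09795 V)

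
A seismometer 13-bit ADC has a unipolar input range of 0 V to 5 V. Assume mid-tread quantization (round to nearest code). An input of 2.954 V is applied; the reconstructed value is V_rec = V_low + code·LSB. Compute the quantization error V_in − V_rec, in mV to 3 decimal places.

One LSB is 5 V / 8192 = 0.610 mV.
(V_in − V_low)/LSB = (2.954 − 0)/0.000610352 = 4839.8336 → code 4840 (round).
Reconstructed: 2.9541016 V.
Error = 2.954 − 2.9541016 = -0.000101562 V = -0.102 mV.

-0.102 mV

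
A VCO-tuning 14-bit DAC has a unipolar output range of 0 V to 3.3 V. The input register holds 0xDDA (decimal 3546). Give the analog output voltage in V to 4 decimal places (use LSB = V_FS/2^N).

LSB = 3.3 V / 2^14 = 201.42 µV.
Code 0xDDA = 3546 decimal.
V_out = 0 + 3546 × 0.000201416 V = 0.714221 V.

0.7142 V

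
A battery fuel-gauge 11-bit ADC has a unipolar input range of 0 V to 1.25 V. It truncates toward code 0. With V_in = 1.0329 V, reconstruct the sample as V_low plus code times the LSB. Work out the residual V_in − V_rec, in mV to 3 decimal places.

0.185 mV

LSB = 1.25/2^11 = 0.610 mV.
(V_in − V_low)/LSB = (1.0329 − 0)/0.000610352 = 1692.3034 → code 1692 (floor).
Reconstructed: 1.0327148 V.
Difference: 0.000185156 V → 0.185 mV.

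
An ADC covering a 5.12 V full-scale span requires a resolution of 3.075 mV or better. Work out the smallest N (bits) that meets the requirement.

11 bits

Number of steps required ≥ 5.12 V / 3.075 mV = 1665.04.
Need 2^N ≥ 1665.04; 2^10 = 1024, 2^11 = 2048.
Minimum N = 11.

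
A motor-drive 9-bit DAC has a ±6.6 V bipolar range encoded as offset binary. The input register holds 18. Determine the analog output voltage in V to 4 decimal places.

-6.1359 V

LSB = 13.2 V / 2^9 = 25.781 mV.
V_out = (−6.6) + 18 × 0.0257812 V = -6.13594 V.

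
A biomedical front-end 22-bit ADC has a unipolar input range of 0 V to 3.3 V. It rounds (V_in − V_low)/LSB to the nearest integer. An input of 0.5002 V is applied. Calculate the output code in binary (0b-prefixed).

code 0b10011011001101101011 (decimal 635755)

Full-scale span = 3.3 V; LSB = 3.3/2^22 = 0.79 µV.
(V_in − V_low)/LSB = (0.5002 − 0) / 7.86781e-07 = 635754.806.
So the output code is 635755.
In binary (0b-prefixed): 0b10011011001101101011.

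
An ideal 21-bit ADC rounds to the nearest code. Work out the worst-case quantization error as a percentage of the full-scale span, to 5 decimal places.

Rounding → worst-case error = ½ LSB = V_FS/2^22, so 100/4194304 = 2.38419e-05 % of full scale.

0.00002 %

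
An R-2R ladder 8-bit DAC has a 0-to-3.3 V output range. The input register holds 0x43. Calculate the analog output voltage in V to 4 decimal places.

0.8637 V

LSB = 3.3 V / 2^8 = 12.891 mV.
Code 0x43 = 67 decimal.
V_out = 0 + 67 × 0.0128906 V = 0.863672 V.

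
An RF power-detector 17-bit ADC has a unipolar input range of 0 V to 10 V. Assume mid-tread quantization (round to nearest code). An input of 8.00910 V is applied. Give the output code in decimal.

code 104977

Full-scale span = 10 V; LSB = 10/2^17 = 76.29 µV.
Input sits at 104976.876 steps above V_low.
round(104976.876) = 104977.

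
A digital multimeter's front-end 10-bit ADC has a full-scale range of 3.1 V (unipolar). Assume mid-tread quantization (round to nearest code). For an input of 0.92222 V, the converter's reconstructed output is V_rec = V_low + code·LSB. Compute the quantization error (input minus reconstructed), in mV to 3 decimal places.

One LSB is 3.1 V / 1024 = 3.027 mV.
(V_in − V_low)/LSB = (0.92222 − 0)/0.00302734 = 304.6301 → code 305 (round).
Code 305 maps back to 0 + 305×0.00302734 V = 0.92333984 V.
Difference: -0.00111984 V → -1.120 mV.

-1.120 mV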